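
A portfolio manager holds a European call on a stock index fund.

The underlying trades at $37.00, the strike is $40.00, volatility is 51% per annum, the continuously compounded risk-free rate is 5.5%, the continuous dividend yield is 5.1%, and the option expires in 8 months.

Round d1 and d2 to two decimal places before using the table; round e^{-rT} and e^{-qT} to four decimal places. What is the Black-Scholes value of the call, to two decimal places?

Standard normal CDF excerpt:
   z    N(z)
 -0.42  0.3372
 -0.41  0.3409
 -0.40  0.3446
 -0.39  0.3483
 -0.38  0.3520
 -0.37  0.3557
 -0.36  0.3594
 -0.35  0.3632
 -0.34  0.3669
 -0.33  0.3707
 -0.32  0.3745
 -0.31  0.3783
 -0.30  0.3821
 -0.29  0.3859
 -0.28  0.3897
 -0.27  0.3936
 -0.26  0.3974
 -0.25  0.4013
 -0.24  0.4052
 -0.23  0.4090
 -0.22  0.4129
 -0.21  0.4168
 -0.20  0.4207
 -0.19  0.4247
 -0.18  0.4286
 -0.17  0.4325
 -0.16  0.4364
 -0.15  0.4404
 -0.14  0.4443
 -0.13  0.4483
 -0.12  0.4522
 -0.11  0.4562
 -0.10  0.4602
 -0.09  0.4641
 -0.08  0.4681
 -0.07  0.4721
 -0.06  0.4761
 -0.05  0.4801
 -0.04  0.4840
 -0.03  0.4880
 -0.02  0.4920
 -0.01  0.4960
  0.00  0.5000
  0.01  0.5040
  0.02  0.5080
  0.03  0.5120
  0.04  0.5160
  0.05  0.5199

$4.88

σ√T = 0.51 × 0.8165 = 0.4164
d₁ = [ln(37/40) + (0.055 − 0.051 + 0.51²/2)·0.6667] / 0.4164 = [-0.0780 + 0.0894] / 0.4164 = 0.0274 which rounds to 0.03
d₂ = d₁ − σ√T = 0.0274 − 0.4164 = -0.3890 which rounds to -0.39
exp(−qT) = exp(−0.051·0.6667) = 0.9666;  exp(−rT) = exp(−0.055·0.6667) = 0.9640
N(d₁) = N(0.03) = 0.5120;  N(d₂) = N(-0.39) = 0.3483
C = 37·0.9666·0.5120 − 40·0.9640·0.3483 = 18.3113 − 13.4304 = 4.8808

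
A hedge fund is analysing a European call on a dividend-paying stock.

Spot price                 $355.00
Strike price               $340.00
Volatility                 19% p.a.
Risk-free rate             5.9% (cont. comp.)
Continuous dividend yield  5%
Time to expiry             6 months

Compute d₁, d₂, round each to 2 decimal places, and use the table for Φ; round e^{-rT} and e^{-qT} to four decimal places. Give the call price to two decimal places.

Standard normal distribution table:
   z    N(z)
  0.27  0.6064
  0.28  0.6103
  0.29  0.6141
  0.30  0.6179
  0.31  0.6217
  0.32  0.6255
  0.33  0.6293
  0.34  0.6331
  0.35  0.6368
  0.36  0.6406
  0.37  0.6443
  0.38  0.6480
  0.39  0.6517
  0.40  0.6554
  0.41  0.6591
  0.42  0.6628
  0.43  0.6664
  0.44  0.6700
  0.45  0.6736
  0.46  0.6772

$26.76

σ√T = 0.19 × 0.7071 = 0.1344
d₁ = [ln(355/340) + (0.059 − 0.05 + 0.19²/2)·0.5] / 0.1344 = [0.0432 + 0.0135] / 0.1344 = 0.4220 ≈ 0.42
d₂ = d₁ − σ√T = 0.4220 − 0.1344 = 0.2877 ≈ 0.29
exp(−qT) = exp(−0.05·0.5) = 0.9753;  exp(−rT) = exp(−0.059·0.5) = 0.9709
C = 355·0.9753·N(0.42) − 340·0.9709·N(0.29) = 355·0.9753·0.6628 − 340·0.9709·0.6141 = 229.4822 − 202.7181 = 26.7641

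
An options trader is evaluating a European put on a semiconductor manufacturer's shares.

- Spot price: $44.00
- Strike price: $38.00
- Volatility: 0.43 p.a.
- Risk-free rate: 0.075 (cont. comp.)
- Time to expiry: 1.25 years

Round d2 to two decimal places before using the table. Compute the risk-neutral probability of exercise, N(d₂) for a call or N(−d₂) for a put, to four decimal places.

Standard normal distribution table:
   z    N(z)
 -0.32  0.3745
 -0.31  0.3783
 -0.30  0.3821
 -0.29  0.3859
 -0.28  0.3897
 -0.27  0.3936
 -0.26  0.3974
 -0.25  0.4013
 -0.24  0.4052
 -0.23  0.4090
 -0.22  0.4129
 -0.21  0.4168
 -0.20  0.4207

σ√T = 0.43 × 1.1180 = 0.4808
ln(S/K) + (r + σ²/2)T = ln(44/38) + (0.075 + 0.43²/2)·1.25 = 0.1466 + 0.2093 = 0.3559
d₁ = 0.3559 / 0.4808 = 0.7403 → 0.74
d₂ = d₁ − σ√T = 0.7403 − 0.4808 = 0.2596 → 0.26
Pr(exercise) under Q = N(−d₂) = N(-0.26) = 0.3974

0.3974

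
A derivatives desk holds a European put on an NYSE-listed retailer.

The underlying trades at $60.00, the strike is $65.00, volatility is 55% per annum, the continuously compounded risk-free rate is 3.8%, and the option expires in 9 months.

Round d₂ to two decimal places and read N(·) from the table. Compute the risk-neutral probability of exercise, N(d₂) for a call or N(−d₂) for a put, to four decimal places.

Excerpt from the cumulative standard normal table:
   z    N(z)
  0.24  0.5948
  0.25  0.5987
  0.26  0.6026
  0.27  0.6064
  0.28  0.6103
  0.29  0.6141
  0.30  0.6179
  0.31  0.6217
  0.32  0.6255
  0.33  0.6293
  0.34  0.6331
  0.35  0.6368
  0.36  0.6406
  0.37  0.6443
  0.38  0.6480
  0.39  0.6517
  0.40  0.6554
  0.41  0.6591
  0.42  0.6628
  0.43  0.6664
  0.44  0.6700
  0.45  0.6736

σ√T = 0.55·√0.75 = 0.4763
ln(S/K) + (r + σ²/2)T = ln(60/65) + (0.038 + 0.55²/2)·0.75 = -0.0800 + 0.1419 = 0.0619
d₁ = 0.0619 / 0.4763 = 0.1299 which rounds to 0.13
d₂ = d₁ − σ√T = 0.1299 − 0.4763 = -0.3464 which rounds to -0.35
Risk-neutral Pr[S_T < K] = N(−d₂) = N(0.35) = 0.6368

0.6368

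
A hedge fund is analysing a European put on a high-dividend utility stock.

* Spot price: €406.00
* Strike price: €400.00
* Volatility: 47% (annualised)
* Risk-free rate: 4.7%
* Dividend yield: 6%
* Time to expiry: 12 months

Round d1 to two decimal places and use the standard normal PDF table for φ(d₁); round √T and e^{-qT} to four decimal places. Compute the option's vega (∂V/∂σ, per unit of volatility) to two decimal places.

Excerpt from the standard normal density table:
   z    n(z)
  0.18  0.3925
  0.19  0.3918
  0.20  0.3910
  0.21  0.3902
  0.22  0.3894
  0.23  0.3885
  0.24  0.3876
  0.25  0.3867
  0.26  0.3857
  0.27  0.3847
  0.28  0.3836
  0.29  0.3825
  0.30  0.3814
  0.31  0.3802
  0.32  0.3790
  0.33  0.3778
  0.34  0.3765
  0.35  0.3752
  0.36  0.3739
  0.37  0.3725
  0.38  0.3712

148.21

T = 1;  σ√T = 0.4700
d₁ = [ln(406/400) + (0.047 − 0.06 + ½·0.47²)·1] / (σ√T) = (0.0149 + 0.0974) / 0.4700 = 0.2390 ≈ 0.24
√T = √1 = 1.0000
φ(d₁) = φ(0.24) = 0.3876
exp(−qT) = exp(−0.06·1) = 0.9418
vega = S·exp(−qT)·φ(d₁)·√T = 406·0.9418·0.3876·1.0000 = 148.2069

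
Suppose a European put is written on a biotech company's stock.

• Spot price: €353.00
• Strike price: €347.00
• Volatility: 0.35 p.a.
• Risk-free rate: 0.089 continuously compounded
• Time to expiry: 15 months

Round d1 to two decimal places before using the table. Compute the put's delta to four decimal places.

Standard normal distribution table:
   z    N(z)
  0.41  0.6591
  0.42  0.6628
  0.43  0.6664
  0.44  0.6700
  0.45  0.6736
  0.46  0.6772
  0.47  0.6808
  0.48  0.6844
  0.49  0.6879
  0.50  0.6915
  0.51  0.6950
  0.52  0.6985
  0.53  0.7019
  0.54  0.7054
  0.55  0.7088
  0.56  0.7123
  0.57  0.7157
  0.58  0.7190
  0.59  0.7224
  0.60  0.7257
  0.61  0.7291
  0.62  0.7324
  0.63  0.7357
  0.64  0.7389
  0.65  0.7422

-0.3015

T = 1.25;  σ√T = 0.3913
d₁ = [ln(353/347) + (0.089 + 0.35²/2)·1.25] / 0.3913 = [0.0171 + 0.1878] / 0.3913 = 0.5238 ⇒ 0.52
N(d₁) = N(0.52) = 0.6985
Δ_put = N(d₁) − 1 = 0.6985 − 1 = -0.3015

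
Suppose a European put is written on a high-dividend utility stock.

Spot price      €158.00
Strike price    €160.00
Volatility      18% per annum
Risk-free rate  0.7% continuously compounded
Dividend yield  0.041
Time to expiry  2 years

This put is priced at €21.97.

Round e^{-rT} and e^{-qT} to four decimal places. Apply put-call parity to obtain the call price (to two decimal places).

€9.76

exp(−qT) = exp(−0.041·2) = 0.9213;  exp(−rT) = exp(−0.007·2) = 0.9861
Put-call parity: C − P = S·e^(−qT) − K·e^(−rT) = 158·0.9213 − 160·0.9861 = 145.5654 − 157.7760 = -12.2106
C = P + (C − P) = 21.97 + (-12.2106) = 9.7594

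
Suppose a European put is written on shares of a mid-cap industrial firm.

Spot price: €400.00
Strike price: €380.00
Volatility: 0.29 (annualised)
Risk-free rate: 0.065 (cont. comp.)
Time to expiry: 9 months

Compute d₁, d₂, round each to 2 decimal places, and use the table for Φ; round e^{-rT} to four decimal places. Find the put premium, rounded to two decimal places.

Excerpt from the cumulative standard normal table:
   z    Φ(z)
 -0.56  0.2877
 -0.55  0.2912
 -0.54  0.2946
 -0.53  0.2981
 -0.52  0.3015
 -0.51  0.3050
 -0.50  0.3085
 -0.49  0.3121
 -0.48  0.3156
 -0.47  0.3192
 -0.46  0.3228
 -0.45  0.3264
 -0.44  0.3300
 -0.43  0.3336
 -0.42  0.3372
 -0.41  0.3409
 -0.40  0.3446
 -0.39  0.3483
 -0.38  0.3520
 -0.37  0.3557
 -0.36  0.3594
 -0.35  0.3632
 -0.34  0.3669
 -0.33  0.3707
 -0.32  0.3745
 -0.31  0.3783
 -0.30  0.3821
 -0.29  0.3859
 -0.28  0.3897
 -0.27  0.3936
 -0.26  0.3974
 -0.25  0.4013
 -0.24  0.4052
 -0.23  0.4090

€21.85

σ√T = 0.29 × 0.8660 = 0.2511
d₁ = [ln(400/380) + (0.065 + 0.29²/2)·0.75] / 0.2511 = [0.0513 + 0.0803] / 0.2511 = 0.5239 which rounds to 0.52
d₂ = d₁ − σ√T = 0.5239 − 0.2511 = 0.2728 which rounds to 0.27
e^(−rT) = e^(−0.065·0.75) = 0.9524
N(−d₂) = N(-0.27) = 0.3936;  N(−d₁) = N(-0.52) = 0.3015
P = 380·0.9524·0.3936 − 400·0.3015 = 142.4486 − 120.6000 = 21.8486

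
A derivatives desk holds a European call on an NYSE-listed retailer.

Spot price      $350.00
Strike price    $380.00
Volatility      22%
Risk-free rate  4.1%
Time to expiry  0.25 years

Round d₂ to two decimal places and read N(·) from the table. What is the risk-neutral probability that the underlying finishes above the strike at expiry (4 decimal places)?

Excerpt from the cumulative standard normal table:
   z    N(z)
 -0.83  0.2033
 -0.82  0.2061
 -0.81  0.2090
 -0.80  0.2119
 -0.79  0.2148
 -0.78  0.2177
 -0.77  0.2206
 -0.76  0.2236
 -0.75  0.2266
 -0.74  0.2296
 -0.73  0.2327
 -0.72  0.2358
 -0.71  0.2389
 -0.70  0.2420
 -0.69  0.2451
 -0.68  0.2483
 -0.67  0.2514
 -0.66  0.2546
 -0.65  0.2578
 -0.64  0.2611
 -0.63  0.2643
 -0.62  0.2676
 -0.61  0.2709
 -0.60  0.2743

σ√T = 0.22·√0.25 = 0.1100
d₁ = [ln(350/380) + (0.041 + 0.22²/2)·0.25] / 0.1100 = [-0.0822 + 0.0163] / 0.1100 = -0.5994 which rounds to -0.60
d₂ = d₁ − σ√T = -0.5994 − 0.1100 = -0.7094 which rounds to -0.71
Risk-neutral Pr[S_T > K] = N(d₂) = N(-0.71) = 0.2389

0.2389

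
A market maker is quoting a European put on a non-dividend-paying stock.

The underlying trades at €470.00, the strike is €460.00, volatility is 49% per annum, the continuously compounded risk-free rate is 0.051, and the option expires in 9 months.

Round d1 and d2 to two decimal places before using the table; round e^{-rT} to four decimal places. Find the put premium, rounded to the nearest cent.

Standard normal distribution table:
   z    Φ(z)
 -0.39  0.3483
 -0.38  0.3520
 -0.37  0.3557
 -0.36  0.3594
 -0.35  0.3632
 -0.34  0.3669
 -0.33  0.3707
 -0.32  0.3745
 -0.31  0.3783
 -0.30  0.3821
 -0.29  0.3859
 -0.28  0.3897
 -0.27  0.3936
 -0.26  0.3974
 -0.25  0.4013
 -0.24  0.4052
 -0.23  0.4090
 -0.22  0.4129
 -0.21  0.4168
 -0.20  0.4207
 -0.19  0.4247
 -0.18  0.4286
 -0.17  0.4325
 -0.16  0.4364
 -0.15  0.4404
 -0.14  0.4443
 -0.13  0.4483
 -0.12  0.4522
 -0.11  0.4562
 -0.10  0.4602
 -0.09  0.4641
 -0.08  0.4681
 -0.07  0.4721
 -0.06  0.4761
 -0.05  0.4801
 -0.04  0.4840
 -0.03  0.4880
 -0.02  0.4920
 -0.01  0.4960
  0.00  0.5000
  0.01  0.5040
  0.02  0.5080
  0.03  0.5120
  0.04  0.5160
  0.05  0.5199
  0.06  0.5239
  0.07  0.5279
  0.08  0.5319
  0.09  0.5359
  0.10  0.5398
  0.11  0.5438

T = 0.75;  σ√T = 0.4244
d₁ = [ln(470/460) + (0.051 + ½·0.49²)·0.75] / (σ√T) = (0.0215 + 0.1283) / 0.4244 = 0.3530 ⇒ 0.35
d₂ = 0.3530 − 0.4244 = -0.0714 ⇒ -0.07
exp(−rT) = exp(−0.051·0.75) = 0.9625
P = 460·0.9625·N(0.07) − 470·N(-0.35) = 460·0.9625·0.5279 − 470·0.3632 = 233.7277 − 170.7040 = 63.0237

€63.02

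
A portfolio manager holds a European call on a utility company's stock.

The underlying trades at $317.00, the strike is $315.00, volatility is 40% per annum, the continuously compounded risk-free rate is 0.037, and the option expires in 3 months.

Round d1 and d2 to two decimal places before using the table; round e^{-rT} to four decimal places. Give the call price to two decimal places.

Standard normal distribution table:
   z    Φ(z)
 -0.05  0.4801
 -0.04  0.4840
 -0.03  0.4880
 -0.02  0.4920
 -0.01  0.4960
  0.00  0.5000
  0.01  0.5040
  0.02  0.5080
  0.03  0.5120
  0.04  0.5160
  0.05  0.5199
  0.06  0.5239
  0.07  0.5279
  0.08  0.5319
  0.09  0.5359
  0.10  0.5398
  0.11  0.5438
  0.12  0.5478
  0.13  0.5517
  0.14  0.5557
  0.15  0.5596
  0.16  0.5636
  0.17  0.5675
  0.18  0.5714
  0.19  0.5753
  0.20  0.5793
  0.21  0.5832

σ√T = 0.4·√0.25 = 0.2000
d₁ = [ln(317/315) + (0.037 + 0.4²/2)·0.25] / 0.2000 = [0.0063 + 0.0293] / 0.2000 = 0.1779 ≈ 0.18
d₂ = d₁ − σ√T = 0.1779 − 0.2000 = -0.0221 ≈ -0.02
exp(−rT) = exp(−0.037·0.25) = 0.9908
N(d₁) = N(0.18) = 0.5714;  N(d₂) = N(-0.02) = 0.4920
C = 317·0.5714 − 315·0.9908·0.4920 = 181.1338 − 153.5542 = 27.5796

$27.58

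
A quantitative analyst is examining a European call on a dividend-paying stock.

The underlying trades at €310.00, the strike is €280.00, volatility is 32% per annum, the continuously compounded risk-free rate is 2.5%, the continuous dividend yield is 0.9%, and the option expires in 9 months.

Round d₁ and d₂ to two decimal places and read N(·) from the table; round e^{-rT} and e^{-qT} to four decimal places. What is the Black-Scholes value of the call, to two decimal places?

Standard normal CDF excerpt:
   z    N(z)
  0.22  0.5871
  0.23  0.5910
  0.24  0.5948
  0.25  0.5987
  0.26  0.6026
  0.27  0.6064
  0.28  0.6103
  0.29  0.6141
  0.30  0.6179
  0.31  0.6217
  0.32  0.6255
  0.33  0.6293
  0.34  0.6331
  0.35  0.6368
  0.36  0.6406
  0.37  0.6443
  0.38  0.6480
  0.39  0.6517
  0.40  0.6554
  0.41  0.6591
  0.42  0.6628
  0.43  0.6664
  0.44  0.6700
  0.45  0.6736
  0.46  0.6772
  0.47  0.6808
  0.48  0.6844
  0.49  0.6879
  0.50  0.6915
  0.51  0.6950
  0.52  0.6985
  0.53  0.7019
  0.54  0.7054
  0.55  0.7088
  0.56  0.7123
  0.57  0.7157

€51.62

T = 0.75;  σ√T = 0.2771
ln(S/K) + (r − q + σ²/2)T = ln(310/280) + (0.025 − 0.009 + 0.32²/2)·0.75 = 0.1018 + 0.0504 = 0.1522
d₁ = 0.1522 / 0.2771 = 0.5491 ⇒ 0.55
d₂ = d₁ − σ√T = 0.5491 − 0.2771 = 0.2720 ⇒ 0.27
exp(−qT) = exp(−0.009·0.75) = 0.9933;  exp(−rT) = exp(−0.025·0.75) = 0.9814
N(d₁) = N(0.55) = 0.7088;  N(d₂) = N(0.27) = 0.6064
C = 310·0.9933·0.7088 − 280·0.9814·0.6064 = 218.2558 − 166.6339 = 51.6220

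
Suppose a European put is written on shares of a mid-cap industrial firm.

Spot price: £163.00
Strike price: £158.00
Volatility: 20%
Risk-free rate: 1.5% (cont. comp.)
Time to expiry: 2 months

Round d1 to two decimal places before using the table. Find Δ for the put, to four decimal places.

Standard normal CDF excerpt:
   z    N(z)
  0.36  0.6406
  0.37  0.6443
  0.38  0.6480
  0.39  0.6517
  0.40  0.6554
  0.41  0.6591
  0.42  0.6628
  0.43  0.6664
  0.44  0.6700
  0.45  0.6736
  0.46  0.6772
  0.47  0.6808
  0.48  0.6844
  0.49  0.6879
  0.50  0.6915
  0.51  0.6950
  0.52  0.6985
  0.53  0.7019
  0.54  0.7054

-0.3264

σ√T = 0.2·√0.1667 = 0.0816
d₁ = [ln(163/158) + (0.015 + 0.2²/2)·0.1667] / 0.0816 = [0.0312 + 0.0058] / 0.0816 = 0.4530 which rounds to 0.45
N(d₁) = N(0.45) = 0.6736
Δ_put = N(d₁) − 1 = 0.6736 − 1 = -0.3264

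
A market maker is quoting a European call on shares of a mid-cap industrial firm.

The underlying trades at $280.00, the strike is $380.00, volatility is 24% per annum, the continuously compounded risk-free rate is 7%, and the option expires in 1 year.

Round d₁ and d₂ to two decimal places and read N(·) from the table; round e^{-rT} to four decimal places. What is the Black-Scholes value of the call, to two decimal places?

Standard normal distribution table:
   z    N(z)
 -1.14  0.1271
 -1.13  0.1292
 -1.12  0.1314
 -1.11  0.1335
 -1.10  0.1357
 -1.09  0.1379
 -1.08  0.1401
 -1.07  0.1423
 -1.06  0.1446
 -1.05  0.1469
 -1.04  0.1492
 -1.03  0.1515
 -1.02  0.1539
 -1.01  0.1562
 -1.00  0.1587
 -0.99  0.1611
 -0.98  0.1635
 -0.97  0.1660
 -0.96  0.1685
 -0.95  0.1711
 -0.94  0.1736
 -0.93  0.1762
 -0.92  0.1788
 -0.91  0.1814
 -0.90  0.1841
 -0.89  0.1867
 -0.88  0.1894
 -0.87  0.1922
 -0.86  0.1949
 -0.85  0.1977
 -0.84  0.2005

σ√T = 0.24·√1 = 0.2400
d₁ = [ln(280/380) + (0.07 + 0.24²/2)·1] / 0.2400 = [-0.3054 + 0.0988] / 0.2400 = -0.8608 ≈ -0.86
d₂ = d₁ − σ√T = -0.8608 − 0.2400 = -1.1008 ≈ -1.10
exp(−rT) = exp(−0.07·1) = 0.9324
N(d₁) = N(-0.86) = 0.1949;  N(d₂) = N(-1.10) = 0.1357
C = 280·0.1949 − 380·0.9324·0.1357 = 54.5720 − 48.0801 = 6.4919

$6.49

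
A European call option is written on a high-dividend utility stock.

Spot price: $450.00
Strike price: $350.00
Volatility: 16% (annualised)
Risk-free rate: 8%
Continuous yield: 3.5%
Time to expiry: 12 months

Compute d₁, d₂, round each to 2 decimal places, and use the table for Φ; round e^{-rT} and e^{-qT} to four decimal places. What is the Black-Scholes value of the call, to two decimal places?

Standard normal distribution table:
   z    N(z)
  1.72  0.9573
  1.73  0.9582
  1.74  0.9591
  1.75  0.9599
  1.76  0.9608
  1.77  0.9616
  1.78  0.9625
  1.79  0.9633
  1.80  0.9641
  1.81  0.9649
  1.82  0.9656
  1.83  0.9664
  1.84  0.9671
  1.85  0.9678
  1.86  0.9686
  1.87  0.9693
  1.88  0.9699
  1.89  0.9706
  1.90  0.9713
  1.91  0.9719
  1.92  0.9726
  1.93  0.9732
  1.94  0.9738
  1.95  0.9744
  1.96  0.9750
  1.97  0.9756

σ√T = 0.16 × 1.0000 = 0.1600
d₁ = [ln(450/350) + (0.08 − 0.035 + 0.16²/2)·1] / 0.1600 = [0.2513 + 0.0578] / 0.1600 = 1.9320 → 1.93
d₂ = d₁ − σ√T = 1.9320 − 0.1600 = 1.7720 → 1.77
e^(−qT) = e^(−0.035·1) = 0.9656;  e^(−rT) = e^(−0.08·1) = 0.9231
N(d₁) = N(1.93) = 0.9732;  N(d₂) = N(1.77) = 0.9616
C = 450·0.9656·0.9732 − 350·0.9231·0.9616 = 422.8749 − 310.6785 = 112.1963

$112.20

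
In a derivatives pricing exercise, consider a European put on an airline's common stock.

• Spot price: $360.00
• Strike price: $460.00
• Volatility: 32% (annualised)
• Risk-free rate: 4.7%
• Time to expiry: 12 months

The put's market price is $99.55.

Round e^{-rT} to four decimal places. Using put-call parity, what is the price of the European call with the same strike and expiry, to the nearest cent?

exp(−rT) = exp(−0.047·1) = 0.9541
Put-call parity: C − P = S − K·e^(−rT) = 360 − 460·0.9541 = 360 − 438.8860 = -78.8860
C = P + (C − P) = 99.55 + (-78.8860) = 20.6640

$20.66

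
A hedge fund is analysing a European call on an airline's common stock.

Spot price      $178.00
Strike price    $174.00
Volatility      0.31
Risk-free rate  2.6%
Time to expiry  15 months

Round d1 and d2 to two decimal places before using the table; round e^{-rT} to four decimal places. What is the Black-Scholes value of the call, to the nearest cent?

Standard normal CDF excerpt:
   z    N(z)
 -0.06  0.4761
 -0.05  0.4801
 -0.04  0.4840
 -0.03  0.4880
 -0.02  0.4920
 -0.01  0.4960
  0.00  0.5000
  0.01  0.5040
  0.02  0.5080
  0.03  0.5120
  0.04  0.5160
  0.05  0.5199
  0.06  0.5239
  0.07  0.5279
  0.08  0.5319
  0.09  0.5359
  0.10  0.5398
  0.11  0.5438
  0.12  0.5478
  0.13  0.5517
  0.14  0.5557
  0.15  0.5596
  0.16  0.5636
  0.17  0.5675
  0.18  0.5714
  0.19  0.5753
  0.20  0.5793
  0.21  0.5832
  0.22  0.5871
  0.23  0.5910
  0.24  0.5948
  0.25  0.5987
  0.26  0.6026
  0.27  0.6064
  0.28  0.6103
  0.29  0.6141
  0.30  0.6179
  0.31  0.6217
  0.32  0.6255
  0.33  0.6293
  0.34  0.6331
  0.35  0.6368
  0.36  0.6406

$28.47

σ√T = 0.31·√1.25 = 0.3466
d₁ = [ln(178/174) + (0.026 + ½·0.31²)·1.25] / (σ√T) = (0.0227 + 0.0926) / 0.3466 = 0.3326 which rounds to 0.33
d₂ = 0.3326 − 0.3466 = -0.0139 which rounds to -0.01
exp(−rT) = exp(−0.026·1.25) = 0.9680
N(d₁) = N(0.33) = 0.6293;  N(d₂) = N(-0.01) = 0.4960
C = 178·0.6293 − 174·0.9680·0.4960 = 112.0154 − 83.5423 = 28.4731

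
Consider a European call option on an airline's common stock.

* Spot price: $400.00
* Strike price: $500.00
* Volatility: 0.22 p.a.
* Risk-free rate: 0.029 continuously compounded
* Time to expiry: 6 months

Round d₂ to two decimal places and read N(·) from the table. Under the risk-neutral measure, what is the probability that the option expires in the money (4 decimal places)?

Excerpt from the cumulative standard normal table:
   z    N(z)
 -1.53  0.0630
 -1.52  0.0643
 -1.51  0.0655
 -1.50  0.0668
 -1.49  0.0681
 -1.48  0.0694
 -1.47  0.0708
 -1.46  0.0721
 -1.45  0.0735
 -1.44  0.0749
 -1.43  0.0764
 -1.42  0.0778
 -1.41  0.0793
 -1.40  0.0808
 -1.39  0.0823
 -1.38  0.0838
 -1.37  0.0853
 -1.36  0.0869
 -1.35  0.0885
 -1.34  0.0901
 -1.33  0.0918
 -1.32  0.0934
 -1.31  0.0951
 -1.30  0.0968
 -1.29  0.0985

T = 0.5;  σ√T = 0.1556
d₁ = [ln(400/500) + (0.029 + ½·0.22²)·0.5] / (σ√T) = (-0.2231 + 0.0266) / 0.1556 = -1.2634 ⇒ -1.26
d₂ = -1.2634 − 0.1556 = -1.4190 ⇒ -1.42
Pr(exercise) under Q = N(d₂) = 0.0778

0.0778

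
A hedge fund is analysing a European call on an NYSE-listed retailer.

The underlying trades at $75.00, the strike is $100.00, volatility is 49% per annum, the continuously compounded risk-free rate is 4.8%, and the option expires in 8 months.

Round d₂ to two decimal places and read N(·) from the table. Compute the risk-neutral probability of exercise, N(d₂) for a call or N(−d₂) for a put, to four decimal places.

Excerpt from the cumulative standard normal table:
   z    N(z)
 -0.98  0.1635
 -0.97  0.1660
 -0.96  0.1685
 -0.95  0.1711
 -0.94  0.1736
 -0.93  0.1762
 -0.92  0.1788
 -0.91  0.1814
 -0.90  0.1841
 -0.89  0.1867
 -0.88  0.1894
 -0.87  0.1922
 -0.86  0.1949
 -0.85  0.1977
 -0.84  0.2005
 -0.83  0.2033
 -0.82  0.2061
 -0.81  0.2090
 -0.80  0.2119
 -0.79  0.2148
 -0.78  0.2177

σ√T = 0.49 × 0.8165 = 0.4001
d₁ = [ln(75/100) + (0.048 + 0.49²/2)·0.6667] / 0.4001 = [-0.2877 + 0.1120] / 0.4001 = -0.4390 ≈ -0.44
d₂ = d₁ − σ√T = -0.4390 − 0.4001 = -0.8391 ≈ -0.84
Pr(exercise) under Q = N(d₂) = 0.2005

0.2005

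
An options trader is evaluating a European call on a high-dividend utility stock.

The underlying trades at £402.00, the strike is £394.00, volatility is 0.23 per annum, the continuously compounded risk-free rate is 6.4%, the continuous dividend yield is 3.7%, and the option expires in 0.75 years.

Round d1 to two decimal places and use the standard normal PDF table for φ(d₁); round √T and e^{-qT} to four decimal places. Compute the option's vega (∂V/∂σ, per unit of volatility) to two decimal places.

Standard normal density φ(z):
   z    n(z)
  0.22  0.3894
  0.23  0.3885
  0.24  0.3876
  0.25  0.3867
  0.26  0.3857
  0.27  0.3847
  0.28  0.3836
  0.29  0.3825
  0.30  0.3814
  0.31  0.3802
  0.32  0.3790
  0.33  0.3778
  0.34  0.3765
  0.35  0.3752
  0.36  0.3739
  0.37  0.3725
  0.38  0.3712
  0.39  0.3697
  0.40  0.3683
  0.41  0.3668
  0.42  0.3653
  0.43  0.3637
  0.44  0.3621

129.14

σ√T = 0.23 × 0.8660 = 0.1992
ln(S/K) + (r − q + σ²/2)T = ln(402/394) + (0.064 − 0.037 + 0.23²/2)·0.75 = 0.0201 + 0.0401 = 0.0602
d₁ = 0.0602 / 0.1992 = 0.3022 ⇒ 0.30
√T = √0.75 = 0.8660
φ(d₁) = φ(0.30) = 0.3814
e^(−qT) = e^(−0.037·0.75) = 0.9726
vega = S·e^(−qT)·φ(d₁)·√T = 402·0.9726·0.3814·0.8660 = 129.1394
(Vega is the same for a European call and put with the same parameters.)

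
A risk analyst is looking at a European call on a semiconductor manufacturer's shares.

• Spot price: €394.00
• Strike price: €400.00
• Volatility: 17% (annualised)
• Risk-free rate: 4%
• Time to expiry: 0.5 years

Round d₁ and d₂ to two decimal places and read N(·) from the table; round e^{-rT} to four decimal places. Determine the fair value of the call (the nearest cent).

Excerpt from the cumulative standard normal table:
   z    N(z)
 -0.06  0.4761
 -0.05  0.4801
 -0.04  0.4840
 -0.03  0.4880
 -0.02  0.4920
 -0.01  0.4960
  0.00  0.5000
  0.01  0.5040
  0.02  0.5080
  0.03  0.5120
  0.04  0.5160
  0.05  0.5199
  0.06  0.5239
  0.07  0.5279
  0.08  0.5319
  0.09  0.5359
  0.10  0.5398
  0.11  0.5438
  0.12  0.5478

€19.78

σ√T = 0.17·√0.5 = 0.1202
d₁ = [ln(394/400) + (0.04 + ½·0.17²)·0.5] / (σ√T) = (-0.0151 + 0.0272) / 0.1202 = 0.1008 → 0.10
d₂ = 0.1008 − 0.1202 = -0.0195 → -0.02
exp(−rT) = exp(−0.04·0.5) = 0.9802
N(d₁) = N(0.10) = 0.5398;  N(d₂) = N(-0.02) = 0.4920
C = 394·0.5398 − 400·0.9802·0.4920 = 212.6812 − 192.9034 = 19.7778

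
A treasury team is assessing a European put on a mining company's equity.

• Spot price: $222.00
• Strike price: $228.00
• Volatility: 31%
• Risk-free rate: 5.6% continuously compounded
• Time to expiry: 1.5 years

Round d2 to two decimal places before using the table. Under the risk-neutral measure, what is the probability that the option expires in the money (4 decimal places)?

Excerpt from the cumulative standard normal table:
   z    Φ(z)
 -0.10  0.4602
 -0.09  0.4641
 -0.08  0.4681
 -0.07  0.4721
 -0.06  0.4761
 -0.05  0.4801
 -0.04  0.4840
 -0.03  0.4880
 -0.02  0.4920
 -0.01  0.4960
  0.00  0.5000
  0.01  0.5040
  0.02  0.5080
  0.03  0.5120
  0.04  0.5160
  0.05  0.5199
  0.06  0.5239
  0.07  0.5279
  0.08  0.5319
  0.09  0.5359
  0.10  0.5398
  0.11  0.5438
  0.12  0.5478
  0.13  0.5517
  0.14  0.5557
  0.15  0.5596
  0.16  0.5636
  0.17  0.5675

σ√T = 0.31·√1.5 = 0.3797
d₁ = [ln(222/228) + (0.056 + 0.31²/2)·1.5] / 0.3797 = [-0.0267 + 0.1561] / 0.3797 = 0.3408 ≈ 0.34
d₂ = d₁ − σ√T = 0.3408 − 0.3797 = -0.0388 ≈ -0.04
Pr(exercise) under Q = N(−d₂) = N(0.04) = 0.5160

0.5160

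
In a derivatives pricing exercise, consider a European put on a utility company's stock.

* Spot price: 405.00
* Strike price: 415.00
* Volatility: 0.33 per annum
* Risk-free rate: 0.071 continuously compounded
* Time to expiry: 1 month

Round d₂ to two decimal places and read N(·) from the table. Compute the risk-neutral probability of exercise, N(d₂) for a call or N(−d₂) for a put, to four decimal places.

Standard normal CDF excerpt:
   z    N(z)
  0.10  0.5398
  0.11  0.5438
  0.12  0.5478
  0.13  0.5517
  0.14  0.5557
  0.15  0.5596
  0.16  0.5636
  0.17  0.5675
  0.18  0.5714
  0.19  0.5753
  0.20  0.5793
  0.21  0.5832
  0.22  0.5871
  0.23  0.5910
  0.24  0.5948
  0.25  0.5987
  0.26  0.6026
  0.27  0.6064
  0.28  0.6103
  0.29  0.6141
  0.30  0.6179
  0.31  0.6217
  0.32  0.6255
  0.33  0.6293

0.5948

σ√T = 0.33·√0.08333 = 0.0953
ln(S/K) + (r + σ²/2)T = ln(405/415) + (0.071 + 0.33²/2)·0.08333 = -0.0244 + 0.0105 = -0.0139
d₁ = -0.0139 / 0.0953 = -0.1463 ⇒ -0.15
d₂ = d₁ − σ√T = -0.1463 − 0.0953 = -0.2416 ⇒ -0.24
Risk-neutral Pr[S_T < K] = N(−d₂) = N(0.24) = 0.5948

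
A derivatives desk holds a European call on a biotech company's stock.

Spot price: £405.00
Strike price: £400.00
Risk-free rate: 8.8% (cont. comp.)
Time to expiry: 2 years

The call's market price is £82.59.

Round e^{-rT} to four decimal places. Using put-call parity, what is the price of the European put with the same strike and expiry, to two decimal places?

exp(−rT) = exp(−0.088·2) = 0.8386
Put-call parity: C − P = S − K·e^(−rT) = 405 − 400·0.8386 = 405 − 335.4400 = 69.5600
P = C − (C − P) = 82.59 − (69.5600) = 13.0300

£13.03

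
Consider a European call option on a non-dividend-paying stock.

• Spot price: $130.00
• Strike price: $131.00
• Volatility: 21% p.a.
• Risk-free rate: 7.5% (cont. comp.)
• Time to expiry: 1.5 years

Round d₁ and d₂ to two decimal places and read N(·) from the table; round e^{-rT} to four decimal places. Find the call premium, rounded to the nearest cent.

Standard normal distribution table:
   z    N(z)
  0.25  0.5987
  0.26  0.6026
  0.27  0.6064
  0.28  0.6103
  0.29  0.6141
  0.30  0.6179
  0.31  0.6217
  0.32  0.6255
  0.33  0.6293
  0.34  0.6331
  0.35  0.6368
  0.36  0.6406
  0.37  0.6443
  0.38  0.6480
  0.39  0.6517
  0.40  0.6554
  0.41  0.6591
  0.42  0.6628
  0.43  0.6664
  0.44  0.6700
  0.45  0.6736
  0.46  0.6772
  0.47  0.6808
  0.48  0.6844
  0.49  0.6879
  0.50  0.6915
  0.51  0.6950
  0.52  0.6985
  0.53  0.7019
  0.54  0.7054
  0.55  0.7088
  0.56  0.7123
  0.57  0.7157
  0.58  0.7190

σ√T = 0.21 × 1.2247 = 0.2572
d₁ = [ln(130/131) + (0.075 + 0.21²/2)·1.5] / 0.2572 = [-0.0077 + 0.1456] / 0.2572 = 0.5362 ≈ 0.54
d₂ = d₁ − σ√T = 0.5362 − 0.2572 = 0.2790 ≈ 0.28
exp(−rT) = exp(−0.075·1.5) = 0.8936
N(d₁) = N(0.54) = 0.7054;  N(d₂) = N(0.28) = 0.6103
C = 130·0.7054 − 131·0.8936·0.6103 = 91.7020 − 71.4427 = 20.2593

$20.26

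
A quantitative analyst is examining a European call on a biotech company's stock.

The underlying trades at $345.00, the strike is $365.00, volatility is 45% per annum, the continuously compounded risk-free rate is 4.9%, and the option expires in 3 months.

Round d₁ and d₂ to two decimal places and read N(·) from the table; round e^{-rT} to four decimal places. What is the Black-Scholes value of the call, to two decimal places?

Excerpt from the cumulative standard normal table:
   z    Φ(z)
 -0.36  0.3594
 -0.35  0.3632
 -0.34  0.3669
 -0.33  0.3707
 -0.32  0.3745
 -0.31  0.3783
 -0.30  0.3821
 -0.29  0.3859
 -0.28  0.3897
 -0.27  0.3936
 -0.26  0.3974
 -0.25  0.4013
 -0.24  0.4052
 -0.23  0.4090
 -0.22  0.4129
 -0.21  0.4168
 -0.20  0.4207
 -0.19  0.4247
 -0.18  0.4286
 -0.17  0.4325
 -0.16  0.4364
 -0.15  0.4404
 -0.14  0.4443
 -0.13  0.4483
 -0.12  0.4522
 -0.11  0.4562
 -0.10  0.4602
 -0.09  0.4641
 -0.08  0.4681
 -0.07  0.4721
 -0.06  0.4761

T = 0.25;  σ√T = 0.2250
d₁ = [ln(345/365) + (0.049 + 0.45²/2)·0.25] / 0.2250 = [-0.0564 + 0.0376] / 0.2250 = -0.0835 ⇒ -0.08
d₂ = d₁ − σ√T = -0.0835 − 0.2250 = -0.3085 ⇒ -0.31
exp(−rT) = exp(−0.049·0.25) = 0.9878
N(d₁) = N(-0.08) = 0.4681;  N(d₂) = N(-0.31) = 0.3783
C = 345·0.4681 − 365·0.9878·0.3783 = 161.4945 − 136.3949 = 25.0996

$25.10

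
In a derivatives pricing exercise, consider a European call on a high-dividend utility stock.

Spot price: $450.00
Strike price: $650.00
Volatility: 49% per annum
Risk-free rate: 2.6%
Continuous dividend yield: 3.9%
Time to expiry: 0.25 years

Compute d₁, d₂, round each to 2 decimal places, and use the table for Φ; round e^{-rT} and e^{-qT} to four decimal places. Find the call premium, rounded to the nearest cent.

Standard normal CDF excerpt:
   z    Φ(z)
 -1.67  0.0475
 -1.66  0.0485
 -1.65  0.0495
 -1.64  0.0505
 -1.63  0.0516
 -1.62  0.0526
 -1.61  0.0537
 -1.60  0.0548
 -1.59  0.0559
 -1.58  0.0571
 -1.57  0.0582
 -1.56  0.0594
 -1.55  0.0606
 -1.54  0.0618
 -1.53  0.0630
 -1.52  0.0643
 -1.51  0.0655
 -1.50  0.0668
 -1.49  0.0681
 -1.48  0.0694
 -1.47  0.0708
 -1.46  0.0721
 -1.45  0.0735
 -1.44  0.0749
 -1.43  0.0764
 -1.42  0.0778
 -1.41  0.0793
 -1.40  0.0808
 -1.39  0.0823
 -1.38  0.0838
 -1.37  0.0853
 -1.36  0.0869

T = 0.25;  σ√T = 0.2450
d₁ = [ln(450/650) + (0.026 − 0.039 + 0.49²/2)·0.25] / 0.2450 = [-0.3677 + 0.0268] / 0.2450 = -1.3917 ≈ -1.39
d₂ = d₁ − σ√T = -1.3917 − 0.2450 = -1.6367 ≈ -1.64
e^(−qT) = e^(−0.039·0.25) = 0.9903;  e^(−rT) = e^(−0.026·0.25) = 0.9935
N(d₁) = N(-1.39) = 0.0823;  N(d₂) = N(-1.64) = 0.0505
C = 450·0.9903·0.0823 − 650·0.9935·0.0505 = 36.6758 − 32.6116 = 4.0641

$4.06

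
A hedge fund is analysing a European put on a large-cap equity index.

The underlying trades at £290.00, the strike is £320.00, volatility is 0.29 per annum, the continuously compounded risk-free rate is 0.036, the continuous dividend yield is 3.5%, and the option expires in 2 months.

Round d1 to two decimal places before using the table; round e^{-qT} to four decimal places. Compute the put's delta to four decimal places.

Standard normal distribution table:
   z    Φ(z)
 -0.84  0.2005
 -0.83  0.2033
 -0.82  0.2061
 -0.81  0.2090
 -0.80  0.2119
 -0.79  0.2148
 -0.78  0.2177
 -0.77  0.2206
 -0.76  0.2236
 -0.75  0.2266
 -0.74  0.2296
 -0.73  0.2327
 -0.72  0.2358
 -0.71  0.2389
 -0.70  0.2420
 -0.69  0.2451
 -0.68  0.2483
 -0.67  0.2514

T = 0.1667;  σ√T = 0.1184
ln(S/K) + (r − q + σ²/2)T = ln(290/320) + (0.036 − 0.035 + 0.29²/2)·0.1667 = -0.0984 + 0.0072 = -0.0913
d₁ = -0.0913 / 0.1184 = -0.7709 ≈ -0.77
N(d₁) = N(-0.77) = 0.2206
Δ_put = exp(−qT)·(N(d₁) − 1) = 0.9942·(0.2206 − 1) = -0.7749

-0.7749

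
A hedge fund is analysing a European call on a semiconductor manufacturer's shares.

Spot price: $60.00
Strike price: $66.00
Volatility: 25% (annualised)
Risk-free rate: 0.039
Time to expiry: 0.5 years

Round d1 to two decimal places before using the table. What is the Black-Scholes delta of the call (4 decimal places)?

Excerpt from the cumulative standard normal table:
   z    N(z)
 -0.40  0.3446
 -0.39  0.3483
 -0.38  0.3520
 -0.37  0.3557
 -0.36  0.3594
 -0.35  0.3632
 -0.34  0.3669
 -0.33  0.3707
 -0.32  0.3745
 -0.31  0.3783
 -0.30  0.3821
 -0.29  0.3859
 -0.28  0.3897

0.3669

σ√T = 0.25 × 0.7071 = 0.1768
d₁ = [ln(60/66) + (0.039 + 0.25²/2)·0.5] / 0.1768 = [-0.0953 + 0.0351] / 0.1768 = -0.3405 which rounds to -0.34
N(d₁) = N(-0.34) = 0.3669
Δ_call = N(d₁) = 0.3669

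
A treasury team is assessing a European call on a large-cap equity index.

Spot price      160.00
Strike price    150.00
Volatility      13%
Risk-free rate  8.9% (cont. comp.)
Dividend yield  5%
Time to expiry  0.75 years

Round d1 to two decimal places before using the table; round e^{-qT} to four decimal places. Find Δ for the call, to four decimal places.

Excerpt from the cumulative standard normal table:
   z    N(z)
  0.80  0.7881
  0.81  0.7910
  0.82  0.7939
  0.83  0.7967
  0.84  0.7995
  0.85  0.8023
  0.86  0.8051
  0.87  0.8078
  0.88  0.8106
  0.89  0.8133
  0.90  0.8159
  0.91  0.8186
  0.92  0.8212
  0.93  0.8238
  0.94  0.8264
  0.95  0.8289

σ√T = 0.13 × 0.8660 = 0.1126
d₁ = [ln(160/150) + (0.089 − 0.05 + ½·0.13²)·0.75] / (σ√T) = (0.0645 + 0.0356) / 0.1126 = 0.8894 → 0.89
N(d₁) = N(0.89) = 0.8133
Δ_call = exp(−qT)·N(d₁) = 0.9632·0.8133 = 0.7834

0.7834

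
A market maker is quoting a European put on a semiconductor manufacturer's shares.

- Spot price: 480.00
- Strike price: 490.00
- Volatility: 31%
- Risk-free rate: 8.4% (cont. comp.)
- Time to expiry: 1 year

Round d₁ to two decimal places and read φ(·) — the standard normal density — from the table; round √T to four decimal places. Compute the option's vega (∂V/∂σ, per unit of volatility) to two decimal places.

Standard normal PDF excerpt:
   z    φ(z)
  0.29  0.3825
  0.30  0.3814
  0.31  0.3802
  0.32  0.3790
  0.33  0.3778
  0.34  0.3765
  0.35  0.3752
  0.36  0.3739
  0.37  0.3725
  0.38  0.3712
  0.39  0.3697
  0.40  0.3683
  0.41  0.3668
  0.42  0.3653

179.47

σ√T = 0.31·√1 = 0.3100
d₁ = [ln(480/490) + (0.084 + ½·0.31²)·1] / (σ√T) = (-0.0206 + 0.1321) / 0.3100 = 0.3595 → 0.36
√T = √1 = 1.0000
φ(d₁) = φ(0.36) = 0.3739
vega = S·φ(d₁)·√T = 480·0.3739·1.0000 = 179.4720
(The call has the same vega.)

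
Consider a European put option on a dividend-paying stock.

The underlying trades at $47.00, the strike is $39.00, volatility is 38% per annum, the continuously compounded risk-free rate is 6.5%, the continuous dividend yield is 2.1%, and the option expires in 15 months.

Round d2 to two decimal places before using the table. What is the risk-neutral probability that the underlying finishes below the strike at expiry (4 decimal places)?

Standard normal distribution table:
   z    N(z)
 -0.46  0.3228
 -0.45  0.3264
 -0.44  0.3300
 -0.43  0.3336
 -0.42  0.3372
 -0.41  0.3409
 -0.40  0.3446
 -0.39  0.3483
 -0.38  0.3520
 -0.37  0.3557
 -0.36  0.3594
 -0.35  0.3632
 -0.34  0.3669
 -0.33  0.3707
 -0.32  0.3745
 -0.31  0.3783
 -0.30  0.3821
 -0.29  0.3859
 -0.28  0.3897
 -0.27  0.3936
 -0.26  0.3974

0.3594

σ√T = 0.38·√1.25 = 0.4249
d₁ = [ln(47/39) + (0.065 − 0.021 + 0.38²/2)·1.25] / 0.4249 = [0.1866 + 0.1452] / 0.4249 = 0.7811 ≈ 0.78
d₂ = d₁ − σ√T = 0.7811 − 0.4249 = 0.3562 ≈ 0.36
Risk-neutral Pr[S_T < K] = N(−d₂) = N(-0.36) = 0.3594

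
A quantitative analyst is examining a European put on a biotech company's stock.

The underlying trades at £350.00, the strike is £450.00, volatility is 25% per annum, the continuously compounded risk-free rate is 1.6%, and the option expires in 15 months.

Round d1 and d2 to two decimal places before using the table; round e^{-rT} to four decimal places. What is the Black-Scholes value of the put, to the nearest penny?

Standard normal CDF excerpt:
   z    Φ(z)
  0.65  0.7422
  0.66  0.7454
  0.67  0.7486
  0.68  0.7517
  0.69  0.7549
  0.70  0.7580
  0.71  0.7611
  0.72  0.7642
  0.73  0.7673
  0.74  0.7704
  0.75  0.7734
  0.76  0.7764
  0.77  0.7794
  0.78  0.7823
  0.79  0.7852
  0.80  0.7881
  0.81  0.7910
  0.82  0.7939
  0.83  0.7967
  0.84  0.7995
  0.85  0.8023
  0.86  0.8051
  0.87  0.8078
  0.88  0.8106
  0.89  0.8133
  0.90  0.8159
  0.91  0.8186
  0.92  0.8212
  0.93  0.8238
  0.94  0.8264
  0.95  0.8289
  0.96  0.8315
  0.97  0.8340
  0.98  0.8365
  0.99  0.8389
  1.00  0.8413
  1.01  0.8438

£103.65

T = 1.25;  σ√T = 0.2795
d₁ = [ln(350/450) + (0.016 + 0.25²/2)·1.25] / 0.2795 = [-0.2513 + 0.0591] / 0.2795 = -0.6878 ⇒ -0.69
d₂ = d₁ − σ√T = -0.6878 − 0.2795 = -0.9673 ⇒ -0.97
e^(−rT) = e^(−0.016·1.25) = 0.9802
N(−d₂) = N(0.97) = 0.8340;  N(−d₁) = N(0.69) = 0.7549
P = 450·0.9802·0.8340 − 350·0.7549 = 367.8691 − 264.2150 = 103.6541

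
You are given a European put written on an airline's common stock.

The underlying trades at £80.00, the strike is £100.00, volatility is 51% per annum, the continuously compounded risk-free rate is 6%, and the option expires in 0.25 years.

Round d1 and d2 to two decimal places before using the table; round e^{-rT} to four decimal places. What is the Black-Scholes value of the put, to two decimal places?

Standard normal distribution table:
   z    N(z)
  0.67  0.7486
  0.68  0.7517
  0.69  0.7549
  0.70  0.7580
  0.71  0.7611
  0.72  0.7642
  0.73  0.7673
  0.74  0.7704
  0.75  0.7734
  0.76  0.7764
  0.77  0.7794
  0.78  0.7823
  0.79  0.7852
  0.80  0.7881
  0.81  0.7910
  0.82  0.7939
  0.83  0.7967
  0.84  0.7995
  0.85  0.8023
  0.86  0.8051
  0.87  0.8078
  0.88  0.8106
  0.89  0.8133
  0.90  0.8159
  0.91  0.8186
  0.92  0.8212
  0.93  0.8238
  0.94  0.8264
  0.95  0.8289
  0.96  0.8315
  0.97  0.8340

T = 0.25;  σ√T = 0.2550
ln(S/K) + (r + σ²/2)T = ln(80/100) + (0.06 + 0.51²/2)·0.25 = -0.2231 + 0.0475 = -0.1756
d₁ = -0.1756 / 0.2550 = -0.6887 → -0.69
d₂ = d₁ − σ√T = -0.6887 − 0.2550 = -0.9437 → -0.94
e^(−rT) = e^(−0.06·0.25) = 0.9851
N(−d₂) = N(0.94) = 0.8264;  N(−d₁) = N(0.69) = 0.7549
P = 100·0.9851·0.8264 − 80·0.7549 = 81.4087 − 60.3920 = 21.0167

£21.02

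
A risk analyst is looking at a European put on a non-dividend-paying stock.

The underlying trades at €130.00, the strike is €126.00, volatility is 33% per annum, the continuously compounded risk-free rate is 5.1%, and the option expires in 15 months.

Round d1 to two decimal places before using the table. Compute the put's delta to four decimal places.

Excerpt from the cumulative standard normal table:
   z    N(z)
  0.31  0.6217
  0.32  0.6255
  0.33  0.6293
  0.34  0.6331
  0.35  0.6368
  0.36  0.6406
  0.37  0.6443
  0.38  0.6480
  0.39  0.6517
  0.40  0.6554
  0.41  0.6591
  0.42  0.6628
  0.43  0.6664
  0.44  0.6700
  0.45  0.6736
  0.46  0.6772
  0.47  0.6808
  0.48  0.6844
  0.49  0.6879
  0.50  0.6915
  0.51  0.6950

-0.3300

T = 1.25;  σ√T = 0.3690
d₁ = [ln(130/126) + (0.051 + 0.33²/2)·1.25] / 0.3690 = [0.0313 + 0.1318] / 0.3690 = 0.4420 which rounds to 0.44
N(d₁) = N(0.44) = 0.6700
Δ_put = N(d₁) − 1 = 0.6700 − 1 = -0.3300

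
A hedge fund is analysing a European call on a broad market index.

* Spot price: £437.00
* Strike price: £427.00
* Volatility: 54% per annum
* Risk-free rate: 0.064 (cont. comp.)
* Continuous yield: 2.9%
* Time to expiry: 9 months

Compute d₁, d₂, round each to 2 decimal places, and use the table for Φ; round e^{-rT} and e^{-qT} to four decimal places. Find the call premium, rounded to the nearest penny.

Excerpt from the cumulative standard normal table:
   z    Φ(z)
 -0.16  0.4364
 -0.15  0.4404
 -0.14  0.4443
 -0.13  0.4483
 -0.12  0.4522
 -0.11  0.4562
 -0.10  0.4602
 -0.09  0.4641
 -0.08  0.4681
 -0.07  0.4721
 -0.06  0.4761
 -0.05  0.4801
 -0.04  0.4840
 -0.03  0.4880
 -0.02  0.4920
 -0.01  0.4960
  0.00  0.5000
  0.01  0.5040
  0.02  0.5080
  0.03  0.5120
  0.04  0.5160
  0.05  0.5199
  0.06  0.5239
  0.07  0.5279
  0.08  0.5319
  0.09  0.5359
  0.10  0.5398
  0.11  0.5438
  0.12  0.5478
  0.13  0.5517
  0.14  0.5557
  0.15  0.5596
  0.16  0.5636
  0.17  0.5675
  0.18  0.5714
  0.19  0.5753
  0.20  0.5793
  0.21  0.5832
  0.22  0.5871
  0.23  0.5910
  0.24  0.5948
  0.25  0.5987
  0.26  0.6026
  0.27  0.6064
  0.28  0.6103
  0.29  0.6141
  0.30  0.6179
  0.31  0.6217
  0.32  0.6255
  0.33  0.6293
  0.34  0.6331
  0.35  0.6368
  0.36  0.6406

T = 0.75;  σ√T = 0.4677
d₁ = [ln(437/427) + (0.064 − 0.029 + 0.54²/2)·0.75] / 0.4677 = [0.0231 + 0.1356] / 0.4677 = 0.3395 → 0.34
d₂ = d₁ − σ√T = 0.3395 − 0.4677 = -0.1282 → -0.13
e^(−qT) = e^(−0.029·0.75) = 0.9785;  e^(−rT) = e^(−0.064·0.75) = 0.9531
C = 437·0.9785·N(0.34) − 427·0.9531·N(-0.13) = 437·0.9785·0.6331 − 427·0.9531·0.4483 = 270.7164 − 182.4463 = 88.2701

£88.27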